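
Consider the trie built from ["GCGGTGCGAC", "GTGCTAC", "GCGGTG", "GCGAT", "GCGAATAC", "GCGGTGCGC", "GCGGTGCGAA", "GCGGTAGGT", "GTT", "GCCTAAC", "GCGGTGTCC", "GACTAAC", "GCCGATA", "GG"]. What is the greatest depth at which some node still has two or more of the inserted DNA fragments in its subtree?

9

Equivalently: take the maximum, over all pairs, of their longest common prefix length.
"GCGGTGCGAA" and "GCGGTGCGAC" agree on "GCGGTGCGA" (9 characters) before diverging; nothing deeper is shared.
Longest shared-prefix length: 9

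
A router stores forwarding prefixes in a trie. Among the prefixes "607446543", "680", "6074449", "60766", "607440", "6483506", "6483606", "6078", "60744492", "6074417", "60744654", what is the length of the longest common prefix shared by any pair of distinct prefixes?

8

Equivalently: take the maximum, over all pairs, of their longest common prefix length.
e.g. "60744654" and "607446543" share the prefix "60744654" of length 8; no pair shares a longer one.
Longest shared-prefix length: 8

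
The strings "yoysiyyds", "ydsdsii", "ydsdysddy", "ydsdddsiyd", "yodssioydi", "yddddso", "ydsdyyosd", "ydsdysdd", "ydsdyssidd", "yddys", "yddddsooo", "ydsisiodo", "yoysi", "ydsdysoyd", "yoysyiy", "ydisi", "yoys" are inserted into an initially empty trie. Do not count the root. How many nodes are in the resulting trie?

Count nodes per top-level branch (shared prefixes stored once):
  'y'-branch (yddddso, yddddsooo, yddys, ydisi, ydsdddsiyd, ydsdsii, ydsdysdd, ydsdysddy, ydsdysoyd, ydsdyssidd, ydsdyyosd, ydsisiodo, yodssioydi, yoys, yoysi, yoysiyyds, yoysyiy): 66 nodes
Sum: 66

66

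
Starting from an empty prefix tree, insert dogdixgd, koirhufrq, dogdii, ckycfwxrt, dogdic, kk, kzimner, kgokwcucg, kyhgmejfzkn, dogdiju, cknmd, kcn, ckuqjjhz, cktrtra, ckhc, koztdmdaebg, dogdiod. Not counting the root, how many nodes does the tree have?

For each word, the new-node count is its length minus the longest prefix already in the trie:
  "dogdixgd" → 8 new (d, o, g, d, i, x, g, d)
  "koirhufrq" → 9 new (k, o, i, r, h, u, f, r, q)
  "dogdii" → prefix "dogdi" already present; 1 new (i)
  "ckycfwxrt" → 9 new (c, k, y, c, f, w, x, r, t)
  "dogdic" → prefix "dogdi" already present; 1 new (c)
  "kk" → prefix "k" already present; 1 new (k)
  "kzimner" → prefix "k" already present; 6 new (z, i, m, n, e, r)
  "kgokwcucg" → prefix "k" already present; 8 new (g, o, k, w, c, u, c, g)
  "kyhgmejfzkn" → prefix "k" already present; 10 new (y, h, g, m, e, j, f, z, k, n)
  "dogdiju" → prefix "dogdi" already present; 2 new (j, u)
  "cknmd" → prefix "ck" already present; 3 new (n, m, d)
  "kcn" → prefix "k" already present; 2 new (c, n)
  "ckuqjjhz" → prefix "ck" already present; 6 new (u, q, j, j, h, z)
  "cktrtra" → prefix "ck" already present; 5 new (t, r, t, r, a)
  "ckhc" → prefix "ck" already present; 2 new (h, c)
  "koztdmdaebg" → prefix "ko" already present; 9 new (z, t, d, m, d, a, e, b, g)
  "dogdiod" → prefix "dogdi" already present; 2 new (o, d)
Total nodes = 8 + 9 + 1 + 9 + 1 + 1 + 6 + 8 + 10 + 2 + 3 + 2 + 6 + 5 + 2 + 9 + 2 = 84

84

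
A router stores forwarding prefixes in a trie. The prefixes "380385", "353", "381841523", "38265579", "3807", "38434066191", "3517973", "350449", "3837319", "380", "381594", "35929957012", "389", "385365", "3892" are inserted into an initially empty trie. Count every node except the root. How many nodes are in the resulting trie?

63

Insert word by word; a character creates a node only if that edge doesn't already exist:
  "380385" → 6 new (3, 8, 0, 3, 8, 5)
  "353" → prefix "3" already present; 2 new (5, 3)
  "381841523" → prefix "38" already present; 7 new (1, 8, 4, 1, 5, 2, 3)
  "38265579" → prefix "38" already present; 6 new (2, 6, 5, 5, 7, 9)
  "3807" → prefix "380" already present; 1 new (7)
  "38434066191" → prefix "38" already present; 9 new (4, 3, 4, 0, 6, 6, 1, 9, 1)
  "3517973" → prefix "35" already present; 5 new (1, 7, 9, 7, 3)
  "350449" → prefix "35" already present; 4 new (0, 4, 4, 9)
  "3837319" → prefix "38" already present; 5 new (3, 7, 3, 1, 9)
  "380" → prefix "380" already present; 0 new (none)
  "381594" → prefix "381" already present; 3 new (5, 9, 4)
  "35929957012" → prefix "35" already present; 9 new (9, 2, 9, 9, 5, 7, 0, 1, 2)
  "389" → prefix "38" already present; 1 new (9)
  "385365" → prefix "38" already present; 4 new (5, 3, 6, 5)
  "3892" → prefix "389" already present; 1 new (2)
Total nodes = 6 + 2 + 7 + 6 + 1 + 9 + 5 + 4 + 5 + 0 + 3 + 9 + 1 + 4 + 1 = 63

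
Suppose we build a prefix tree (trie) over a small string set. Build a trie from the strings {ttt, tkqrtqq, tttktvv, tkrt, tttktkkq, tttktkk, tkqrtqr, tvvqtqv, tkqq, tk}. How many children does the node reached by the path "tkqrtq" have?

2

Follow the path "tkqrtq" to its node, then look at its outgoing edges.
Characters that immediately follow "tkqrtq" among the stored strings: {q, r}.
That node has 2 child edges.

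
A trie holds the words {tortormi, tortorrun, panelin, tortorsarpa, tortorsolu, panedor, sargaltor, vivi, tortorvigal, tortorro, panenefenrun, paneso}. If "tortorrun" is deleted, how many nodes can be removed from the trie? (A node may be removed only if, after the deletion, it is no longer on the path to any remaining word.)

2

After clearing the end-marker at "tortorrun", prune upward until reaching a node still needed by another word.
The suffix "un" (2 nodes) is used only by "tortorrun"; the node for "tortorr" still has the child "o", so pruning stops there.
Nodes removed: 2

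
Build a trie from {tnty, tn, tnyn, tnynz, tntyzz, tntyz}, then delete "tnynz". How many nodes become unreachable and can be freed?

A node on "tnynz"'s path can go only if nothing else ends at it or branches off below it.
The suffix "z" (1 node) is used only by "tnynz"; "tnyn" is itself a stored word, so pruning stops there.
Nodes removed: 1

1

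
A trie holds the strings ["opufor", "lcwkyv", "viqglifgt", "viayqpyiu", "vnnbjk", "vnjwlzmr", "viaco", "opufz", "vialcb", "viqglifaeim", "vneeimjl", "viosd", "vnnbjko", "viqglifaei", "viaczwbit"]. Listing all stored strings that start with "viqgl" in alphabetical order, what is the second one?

viqglifaeim

DFS of the "viqgl" subtree visits, in order: "viqglifaei", "viqglifaeim", "viqglifgt"
The 2nd is viqglifaeim.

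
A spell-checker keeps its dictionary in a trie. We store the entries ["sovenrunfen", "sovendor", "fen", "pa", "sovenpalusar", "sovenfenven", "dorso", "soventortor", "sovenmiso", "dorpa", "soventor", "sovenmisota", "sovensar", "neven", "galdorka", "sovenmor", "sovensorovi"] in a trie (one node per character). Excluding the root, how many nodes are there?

74

Insert word by word; a character creates a node only if that edge doesn't already exist:
  "sovenrunfen" → 11 new (s, o, v, e, n, r, u, n, f, e, n)
  "sovendor" → prefix "soven" already present; 3 new (d, o, r)
  "fen" → 3 new (f, e, n)
  "pa" → 2 new (p, a)
  "sovenpalusar" → prefix "soven" already present; 7 new (p, a, l, u, s, a, r)
  "sovenfenven" → prefix "soven" already present; 6 new (f, e, n, v, e, n)
  "dorso" → 5 new (d, o, r, s, o)
  "soventortor" → prefix "soven" already present; 6 new (t, o, r, t, o, r)
  "sovenmiso" → prefix "soven" already present; 4 new (m, i, s, o)
  "dorpa" → prefix "dor" already present; 2 new (p, a)
  "soventor" → prefix "soventor" already present; 0 new (none)
  "sovenmisota" → prefix "sovenmiso" already present; 2 new (t, a)
  "sovensar" → prefix "soven" already present; 3 new (s, a, r)
  "neven" → 5 new (n, e, v, e, n)
  "galdorka" → 8 new (g, a, l, d, o, r, k, a)
  "sovenmor" → prefix "sovenm" already present; 2 new (o, r)
  "sovensorovi" → prefix "sovens" already present; 5 new (o, r, o, v, i)
Total nodes = 11 + 3 + 3 + 2 + 7 + 6 + 5 + 6 + 4 + 2 + 0 + 2 + 3 + 5 + 8 + 2 + 5 = 74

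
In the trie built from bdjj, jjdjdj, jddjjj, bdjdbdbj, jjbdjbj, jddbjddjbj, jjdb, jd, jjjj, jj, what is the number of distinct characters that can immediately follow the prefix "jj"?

3

Follow the path "jj" to its node, then look at its outgoing edges.
Characters that immediately follow "jj" among the stored strings: {b, d, j}.
That node has 3 child edges.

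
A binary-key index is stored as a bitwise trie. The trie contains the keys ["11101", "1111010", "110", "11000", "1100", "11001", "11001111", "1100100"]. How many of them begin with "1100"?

5

Traverse to the node for "1100", then collect every word in that subtree.
Matches: "1100", "11000", "11001", "1100100", "11001111"
Count: 5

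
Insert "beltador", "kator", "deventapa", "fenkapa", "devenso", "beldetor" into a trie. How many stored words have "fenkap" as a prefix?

1

Walk to "fenkap"; the words in its subtree are exactly those with that prefix.
Words under "fenkap": fenkapa
Count: 1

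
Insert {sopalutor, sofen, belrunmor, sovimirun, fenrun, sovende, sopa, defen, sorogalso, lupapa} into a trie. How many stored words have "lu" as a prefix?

Traverse to the node for "lu", then collect every word in that subtree.
Matches: "lupapa"
Count: 1

1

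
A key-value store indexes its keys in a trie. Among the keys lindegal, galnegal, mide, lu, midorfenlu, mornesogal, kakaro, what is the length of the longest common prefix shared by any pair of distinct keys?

Look for the deepest trie node that still has at least two words in its subtree.
"mide" and "midorfenlu" agree on "mid" (3 characters) before diverging; nothing deeper is shared.
Longest shared-prefix length: 3

3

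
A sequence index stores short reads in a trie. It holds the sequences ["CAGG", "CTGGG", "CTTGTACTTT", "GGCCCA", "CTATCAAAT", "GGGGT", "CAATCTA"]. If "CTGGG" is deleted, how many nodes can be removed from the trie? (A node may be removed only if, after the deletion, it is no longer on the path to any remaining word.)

A node on "CTGGG"'s path can go only if nothing else ends at it or branches off below it.
The suffix "GGG" (3 nodes) is used only by "CTGGG"; the node for "CT" still has the child "T", so pruning stops there.
Nodes removed: 3

3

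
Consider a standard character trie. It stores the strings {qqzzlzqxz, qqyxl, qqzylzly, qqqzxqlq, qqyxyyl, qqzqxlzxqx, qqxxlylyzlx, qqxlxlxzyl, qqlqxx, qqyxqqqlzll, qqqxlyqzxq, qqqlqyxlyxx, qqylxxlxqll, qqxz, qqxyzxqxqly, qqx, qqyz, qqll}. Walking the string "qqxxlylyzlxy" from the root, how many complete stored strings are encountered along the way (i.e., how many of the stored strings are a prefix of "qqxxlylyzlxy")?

Walk "qqxxlylyzlxy" from the root; an end-of-word marker is hit whenever a stored word is a prefix of "qqxxlylyzlxy".
Prefixes of the query that are stored words: "qqx", "qqxxlylyzlx"
Count: 2

2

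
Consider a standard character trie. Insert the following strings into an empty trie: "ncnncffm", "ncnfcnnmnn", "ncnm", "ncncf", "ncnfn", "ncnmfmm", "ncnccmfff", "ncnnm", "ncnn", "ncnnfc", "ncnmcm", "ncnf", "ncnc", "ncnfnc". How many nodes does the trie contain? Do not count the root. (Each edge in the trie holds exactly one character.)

Trie structure (* marks end of a word):
(root)
└─ n
   └─ c
      └─ n
         ├─ c *
         │  ├─ c
         │  │  └─ m
         │  │     └─ f
         │  │        └─ f
         │  │           └─ f *
         │  └─ f *
         ├─ f *
         │  ├─ c
         │  │  └─ n
         │  │     └─ n
         │  │        └─ m
         │  │           └─ n
         │  │              └─ n *
         │  └─ n *
         │     └─ c *
         ├─ m *
         │  ├─ c
         │  │  └─ m *
         │  └─ f
         │     └─ m
         │        └─ m *
         └─ n *
            ├─ c
            │  └─ f
            │     └─ f
            │        └─ m *
            ├─ f
            │  └─ c *
            └─ m *
Counting every labelled node above: 33.

33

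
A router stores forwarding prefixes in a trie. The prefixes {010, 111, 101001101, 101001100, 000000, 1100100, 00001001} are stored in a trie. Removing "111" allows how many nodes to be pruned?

After clearing the end-marker at "111", prune upward until reaching a node still needed by another word.
The suffix "1" (1 node) is used only by "111"; the node for "11" still has the child "0", so pruning stops there.
Nodes removed: 1

1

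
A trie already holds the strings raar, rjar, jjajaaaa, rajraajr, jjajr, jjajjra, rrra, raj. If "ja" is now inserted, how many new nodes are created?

The longest prefix of "ja" already in the trie is "j" (length 1).
New nodes needed: |"ja"| − 1 = 2 − 1 = 1.

1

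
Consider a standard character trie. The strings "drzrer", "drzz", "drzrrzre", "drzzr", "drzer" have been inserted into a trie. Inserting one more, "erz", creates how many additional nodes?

3

Nothing in the trie begins with "e"; the whole of "erz" is new.
3 − 0 = 3 new nodes.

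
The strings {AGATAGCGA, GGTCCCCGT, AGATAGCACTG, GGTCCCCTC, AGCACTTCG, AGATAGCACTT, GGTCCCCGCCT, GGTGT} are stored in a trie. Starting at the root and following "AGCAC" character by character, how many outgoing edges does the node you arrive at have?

1

Walk "AGCAC" from the root, arriving at one node.
Characters that immediately follow "AGCAC" among the stored strings: {T}.
That node has 1 child edge.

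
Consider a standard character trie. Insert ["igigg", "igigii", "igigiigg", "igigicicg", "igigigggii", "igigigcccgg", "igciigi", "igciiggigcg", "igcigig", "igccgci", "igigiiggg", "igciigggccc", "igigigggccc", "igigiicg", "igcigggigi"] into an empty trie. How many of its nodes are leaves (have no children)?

Leaves are exactly the stored words that no other stored word extends.
Those words: "igccgci", "igcigggigi", "igcigig", "igciigggccc", "igciiggigcg", "igciigi", "igigg", "igigicicg", "igigigcccgg", "igigigggccc", "igigigggii", "igigiicg", "igigiiggg"
Leaf count: 13

13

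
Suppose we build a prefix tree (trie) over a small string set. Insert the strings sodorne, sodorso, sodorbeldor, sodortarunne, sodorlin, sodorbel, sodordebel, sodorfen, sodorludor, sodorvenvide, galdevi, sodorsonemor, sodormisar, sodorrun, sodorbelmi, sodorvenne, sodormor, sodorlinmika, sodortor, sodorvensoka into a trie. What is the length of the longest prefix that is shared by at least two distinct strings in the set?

8

Look for the deepest trie node that still has at least two words in its subtree.
e.g. "sodorbel" and "sodorbeldor" share the prefix "sodorbel" of length 8; no pair shares a longer one.
Longest shared-prefix length: 8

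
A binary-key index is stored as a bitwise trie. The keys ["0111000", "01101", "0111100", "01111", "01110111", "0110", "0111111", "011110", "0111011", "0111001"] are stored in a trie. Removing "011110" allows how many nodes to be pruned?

A node on "011110"'s path can go only if nothing else ends at it or branches off below it.
Every node on "011110" is still needed (e.g. by "0111100"), so nothing is freed.
Nodes removed: 0

0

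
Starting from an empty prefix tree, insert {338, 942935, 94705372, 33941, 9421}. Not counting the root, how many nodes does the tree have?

Trie structure (* marks end of a word):
(root)
├─ 3
│  └─ 3
│     ├─ 8 *
│     └─ 9
│        └─ 4
│           └─ 1 *
└─ 9
   └─ 4
      ├─ 2
      │  ├─ 1 *
      │  └─ 9
      │     └─ 3
      │        └─ 5 *
      └─ 7
         └─ 0
            └─ 5
               └─ 3
                  └─ 7
                     └─ 2 *
Counting every labelled node above: 19.

19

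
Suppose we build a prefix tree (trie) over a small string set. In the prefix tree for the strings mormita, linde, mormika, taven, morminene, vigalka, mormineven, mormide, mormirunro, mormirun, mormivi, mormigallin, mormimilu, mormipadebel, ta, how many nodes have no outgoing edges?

13

Leaves are exactly the stored words that no other stored word extends.
Those words: "linde", "mormide", "mormigallin", "mormika", "mormimilu", "morminene", "mormineven", "mormipadebel", "mormirunro", "mormita", "mormivi", "taven", "vigalka"
Leaf count: 13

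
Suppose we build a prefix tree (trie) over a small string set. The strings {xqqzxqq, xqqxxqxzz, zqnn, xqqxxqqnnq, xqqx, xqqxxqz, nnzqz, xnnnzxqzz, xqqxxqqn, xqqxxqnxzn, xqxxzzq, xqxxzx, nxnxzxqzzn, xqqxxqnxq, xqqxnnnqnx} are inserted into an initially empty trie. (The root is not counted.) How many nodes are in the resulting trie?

61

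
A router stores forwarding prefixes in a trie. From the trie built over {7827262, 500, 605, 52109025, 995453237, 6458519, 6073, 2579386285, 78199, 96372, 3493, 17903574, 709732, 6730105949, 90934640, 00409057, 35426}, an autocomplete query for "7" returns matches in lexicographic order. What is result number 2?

Words with prefix "7", in lexicographic order: "709732", "78199", "7827262"
The 2nd is 78199.

78199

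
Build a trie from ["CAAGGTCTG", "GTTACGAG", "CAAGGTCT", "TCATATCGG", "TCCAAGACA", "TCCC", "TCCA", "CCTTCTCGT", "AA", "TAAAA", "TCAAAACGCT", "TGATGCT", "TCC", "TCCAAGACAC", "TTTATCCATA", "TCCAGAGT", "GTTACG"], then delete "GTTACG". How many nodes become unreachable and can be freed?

A node on "GTTACG"'s path can go only if nothing else ends at it or branches off below it.
Every node on "GTTACG" is still needed (e.g. by "GTTACGAG"), so nothing is freed.
Nodes removed: 0

0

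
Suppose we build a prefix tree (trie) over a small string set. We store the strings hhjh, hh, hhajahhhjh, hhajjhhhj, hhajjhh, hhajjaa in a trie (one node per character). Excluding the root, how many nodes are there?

19

Count nodes per top-level branch (shared prefixes stored once):
  'h'-branch (hh, hhajahhhjh, hhajjaa, hhajjhh, hhajjhhhj, hhjh): 19 nodes
Sum: 19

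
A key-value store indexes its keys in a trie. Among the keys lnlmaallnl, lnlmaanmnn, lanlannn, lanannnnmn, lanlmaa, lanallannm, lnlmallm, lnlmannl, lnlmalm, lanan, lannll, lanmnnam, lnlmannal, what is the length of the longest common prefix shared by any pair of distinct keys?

7

Equivalently: take the maximum, over all pairs, of their longest common prefix length.
"lnlmannal" and "lnlmannl" agree on "lnlmann" (7 characters) before diverging; nothing deeper is shared.
Longest shared-prefix length: 7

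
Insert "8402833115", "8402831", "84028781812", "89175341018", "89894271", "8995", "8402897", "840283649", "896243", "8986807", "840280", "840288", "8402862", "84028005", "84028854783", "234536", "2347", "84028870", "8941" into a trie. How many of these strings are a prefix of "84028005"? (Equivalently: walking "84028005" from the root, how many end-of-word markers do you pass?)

2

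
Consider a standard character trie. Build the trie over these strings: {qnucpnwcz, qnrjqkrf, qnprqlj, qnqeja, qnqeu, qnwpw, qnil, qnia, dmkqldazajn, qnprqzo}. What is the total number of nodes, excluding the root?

Trace insertions, counting only characters that open a new branch:
  "qnucpnwcz" → 9 new (q, n, u, c, p, n, w, c, z)
  "qnrjqkrf" → prefix "qn" already present; 6 new (r, j, q, k, r, f)
  "qnprqlj" → prefix "qn" already present; 5 new (p, r, q, l, j)
  "qnqeja" → prefix "qn" already present; 4 new (q, e, j, a)
  "qnqeu" → prefix "qnqe" already present; 1 new (u)
  "qnwpw" → prefix "qn" already present; 3 new (w, p, w)
  "qnil" → prefix "qn" already present; 2 new (i, l)
  "qnia" → prefix "qni" already present; 1 new (a)
  "dmkqldazajn" → 11 new (d, m, k, q, l, d, a, z, a, j, n)
  "qnprqzo" → prefix "qnprq" already present; 2 new (z, o)
Total nodes = 9 + 6 + 5 + 4 + 1 + 3 + 2 + 1 + 11 + 2 = 44

44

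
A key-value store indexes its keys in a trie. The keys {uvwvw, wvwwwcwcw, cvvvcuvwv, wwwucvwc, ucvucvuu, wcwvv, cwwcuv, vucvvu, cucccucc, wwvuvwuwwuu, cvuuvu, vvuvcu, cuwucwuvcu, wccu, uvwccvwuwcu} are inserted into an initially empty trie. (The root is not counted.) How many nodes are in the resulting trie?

Trace insertions, counting only characters that open a new branch:
  "uvwvw" → 5 new (u, v, w, v, w)
  "wvwwwcwcw" → 9 new (w, v, w, w, w, c, w, c, w)
  "cvvvcuvwv" → 9 new (c, v, v, v, c, u, v, w, v)
  "wwwucvwc" → prefix "w" already present; 7 new (w, w, u, c, v, w, c)
  "ucvucvuu" → prefix "u" already present; 7 new (c, v, u, c, v, u, u)
  "wcwvv" → prefix "w" already present; 4 new (c, w, v, v)
  "cwwcuv" → prefix "c" already present; 5 new (w, w, c, u, v)
  "vucvvu" → 6 new (v, u, c, v, v, u)
  "cucccucc" → prefix "c" already present; 7 new (u, c, c, c, u, c, c)
  "wwvuvwuwwuu" → prefix "ww" already present; 9 new (v, u, v, w, u, w, w, u, u)
  "cvuuvu" → prefix "cv" already present; 4 new (u, u, v, u)
  "vvuvcu" → prefix "v" already present; 5 new (v, u, v, c, u)
  "cuwucwuvcu" → prefix "cu" already present; 8 new (w, u, c, w, u, v, c, u)
  "wccu" → prefix "wc" already present; 2 new (c, u)
  "uvwccvwuwcu" → prefix "uvw" already present; 8 new (c, c, v, w, u, w, c, u)
Total nodes = 5 + 9 + 9 + 7 + 7 + 4 + 5 + 6 + 7 + 9 + 4 + 5 + 8 + 2 + 8 = 95

95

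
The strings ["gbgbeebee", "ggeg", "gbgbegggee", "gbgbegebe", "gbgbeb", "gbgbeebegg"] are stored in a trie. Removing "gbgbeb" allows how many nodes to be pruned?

Walk "gbgbeb" from the leaf back toward the root, removing each node that no remaining word uses.
The suffix "b" (1 node) is used only by "gbgbeb"; the node for "gbgbe" still has the child "e", so pruning stops there.
Nodes removed: 1

1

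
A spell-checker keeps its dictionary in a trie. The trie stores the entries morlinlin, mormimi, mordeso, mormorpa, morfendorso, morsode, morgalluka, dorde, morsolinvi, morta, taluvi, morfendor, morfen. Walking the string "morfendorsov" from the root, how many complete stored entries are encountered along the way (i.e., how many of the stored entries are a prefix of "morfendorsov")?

3

Walk "morfendorsov" from the root; an end-of-word marker is hit whenever a stored word is a prefix of "morfendorsov".
Prefixes of the query that are stored words: "morfen", "morfendor", "morfendorso"
Count: 3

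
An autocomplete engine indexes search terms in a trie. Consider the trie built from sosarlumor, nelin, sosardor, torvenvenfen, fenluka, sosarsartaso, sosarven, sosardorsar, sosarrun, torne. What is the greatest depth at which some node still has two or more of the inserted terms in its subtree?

Equivalently: take the maximum, over all pairs, of their longest common prefix length.
e.g. "sosardor" and "sosardorsar" share the prefix "sosardor" of length 8; no pair shares a longer one.
Longest shared-prefix length: 8

8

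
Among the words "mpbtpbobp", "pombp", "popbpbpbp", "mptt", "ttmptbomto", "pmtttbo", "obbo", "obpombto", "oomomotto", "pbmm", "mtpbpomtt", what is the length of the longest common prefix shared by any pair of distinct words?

The deepest shared node is where two words last agree before diverging.
"mpbtpbobp" and "mptt" agree on "mp" (2 characters) before diverging; nothing deeper is shared.
Longest shared-prefix length: 2

2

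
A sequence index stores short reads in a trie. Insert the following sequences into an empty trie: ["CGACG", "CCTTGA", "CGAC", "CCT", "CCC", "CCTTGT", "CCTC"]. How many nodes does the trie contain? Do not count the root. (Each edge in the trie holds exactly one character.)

For each word, the new-node count is its length minus the longest prefix already in the trie:
  "CGACG" → 5 new (C, G, A, C, G)
  "CCTTGA" → prefix "C" already present; 5 new (C, T, T, G, A)
  "CGAC" → prefix "CGAC" already present; 0 new (none)
  "CCT" → prefix "CCT" already present; 0 new (none)
  "CCC" → prefix "CC" already present; 1 new (C)
  "CCTTGT" → prefix "CCTTG" already present; 1 new (T)
  "CCTC" → prefix "CCT" already present; 1 new (C)
Total nodes = 5 + 5 + 0 + 0 + 1 + 1 + 1 = 13

13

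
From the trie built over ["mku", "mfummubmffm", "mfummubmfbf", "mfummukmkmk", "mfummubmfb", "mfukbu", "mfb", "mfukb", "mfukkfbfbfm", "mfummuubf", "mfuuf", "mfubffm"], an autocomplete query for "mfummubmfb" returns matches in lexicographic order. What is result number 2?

Words with prefix "mfummubmfb", in lexicographic order: "mfummubmfb", "mfummubmfbf"
The 2nd is mfummubmfbf.

mfummubmfbf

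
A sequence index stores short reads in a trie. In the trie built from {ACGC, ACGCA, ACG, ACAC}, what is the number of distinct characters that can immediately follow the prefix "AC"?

2

Walk "AC" from the root, arriving at one node.
Distinct next characters after "AC": A, G.
That node has 2 child edges.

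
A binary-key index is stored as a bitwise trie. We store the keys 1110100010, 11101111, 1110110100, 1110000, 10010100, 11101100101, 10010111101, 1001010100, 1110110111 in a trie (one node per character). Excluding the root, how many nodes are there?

41

For each word, the new-node count is its length minus the longest prefix already in the trie:
  "1110100010" → 10 new (1, 1, 1, 0, 1, 0, 0, 0, 1, 0)
  "11101111" → prefix "11101" already present; 3 new (1, 1, 1)
  "1110110100" → prefix "111011" already present; 4 new (0, 1, 0, 0)
  "1110000" → prefix "1110" already present; 3 new (0, 0, 0)
  "10010100" → prefix "1" already present; 7 new (0, 0, 1, 0, 1, 0, 0)
  "11101100101" → prefix "1110110" already present; 4 new (0, 1, 0, 1)
  "10010111101" → prefix "100101" already present; 5 new (1, 1, 1, 0, 1)
  "1001010100" → prefix "1001010" already present; 3 new (1, 0, 0)
  "1110110111" → prefix "11101101" already present; 2 new (1, 1)
Total nodes = 10 + 3 + 4 + 3 + 7 + 4 + 5 + 3 + 2 = 41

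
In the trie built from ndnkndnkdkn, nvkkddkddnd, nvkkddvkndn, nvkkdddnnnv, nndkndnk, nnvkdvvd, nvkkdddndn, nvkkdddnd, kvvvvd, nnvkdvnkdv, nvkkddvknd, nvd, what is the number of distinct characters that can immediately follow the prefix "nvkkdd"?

The children of the "nvkkdd" node are the distinct next characters among strings starting with "nvkkdd".
Distinct next characters after "nvkkdd": d, k, v.
That node has 3 child edges.

3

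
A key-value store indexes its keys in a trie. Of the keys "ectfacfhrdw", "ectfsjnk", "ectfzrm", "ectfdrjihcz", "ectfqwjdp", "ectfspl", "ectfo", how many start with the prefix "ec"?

7

Filter for entries beginning with "ec":
Words under "ec": ectfacfhrdw, ectfdrjihcz, ectfo, ectfqwjdp, ectfsjnk, ectfspl, ectfzrm
Count: 7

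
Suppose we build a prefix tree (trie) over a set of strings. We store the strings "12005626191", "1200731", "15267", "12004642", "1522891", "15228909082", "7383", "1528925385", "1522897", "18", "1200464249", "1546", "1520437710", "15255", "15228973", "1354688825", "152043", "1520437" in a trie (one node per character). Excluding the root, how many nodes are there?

Count nodes per top-level branch (shared prefixes stored once):
  '1'-branch (12004642, 1200464249, 12005626191, 1200731, 1354688825, 152043, 1520437, 1520437710, 15228909082, 1522891, 1522897, 15228973, 15255, 15267, 1528925385, 1546, 18): 63 nodes
  '7'-branch (7383): 4 nodes
Sum: 67

67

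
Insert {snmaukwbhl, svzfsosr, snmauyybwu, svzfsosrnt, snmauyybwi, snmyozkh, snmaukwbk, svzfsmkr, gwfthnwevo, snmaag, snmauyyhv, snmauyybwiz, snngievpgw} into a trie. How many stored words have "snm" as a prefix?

Walk to "snm"; the words in its subtree are exactly those with that prefix.
Words under "snm": snmaag, snmaukwbhl, snmaukwbk, snmauyybwi, snmauyybwiz, snmauyybwu, snmauyyhv, snmyozkh
Count: 8

8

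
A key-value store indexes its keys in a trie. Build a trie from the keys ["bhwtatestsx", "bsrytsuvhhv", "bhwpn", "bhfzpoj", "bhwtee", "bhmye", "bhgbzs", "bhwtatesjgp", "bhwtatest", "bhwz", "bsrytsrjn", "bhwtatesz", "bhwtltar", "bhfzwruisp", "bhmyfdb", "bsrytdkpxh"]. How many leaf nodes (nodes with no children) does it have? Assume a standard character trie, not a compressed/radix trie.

15

Leaves are exactly the stored words that no other stored word extends.
Those words: "bhfzpoj", "bhfzwruisp", "bhgbzs", "bhmye", "bhmyfdb", "bhwpn", "bhwtatesjgp", "bhwtatestsx", "bhwtatesz", "bhwtee", "bhwtltar", "bhwz", "bsrytdkpxh", "bsrytsrjn", "bsrytsuvhhv"
Leaf count: 15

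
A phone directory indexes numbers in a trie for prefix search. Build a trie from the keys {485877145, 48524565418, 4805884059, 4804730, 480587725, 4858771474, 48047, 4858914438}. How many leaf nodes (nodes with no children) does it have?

Leaves are exactly the stored words that no other stored word extends.
Those words: "4804730", "480587725", "4805884059", "48524565418", "485877145", "4858771474", "4858914438"
Leaf count: 7

7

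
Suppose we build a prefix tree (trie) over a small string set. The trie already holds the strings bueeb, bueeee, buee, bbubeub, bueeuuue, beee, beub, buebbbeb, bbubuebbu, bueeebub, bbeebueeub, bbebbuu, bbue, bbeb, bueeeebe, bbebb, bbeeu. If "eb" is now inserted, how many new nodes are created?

2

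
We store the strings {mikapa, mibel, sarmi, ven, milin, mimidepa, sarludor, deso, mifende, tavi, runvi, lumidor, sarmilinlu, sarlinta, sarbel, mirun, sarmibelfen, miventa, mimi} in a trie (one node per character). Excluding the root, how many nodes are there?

Count nodes per top-level branch (shared prefixes stored once):
  'd'-branch (deso): 4 nodes
  'l'-branch (lumidor): 7 nodes
  'm'-branch (mibel, mifende, mikapa, milin, mimi, mimidepa, mirun, miventa): 31 nodes
  'r'-branch (runvi): 5 nodes
  's'-branch (sarbel, sarlinta, sarludor, sarmi, sarmibelfen, sarmilinlu): 28 nodes
  't'-branch (tavi): 4 nodes
  'v'-branch (ven): 3 nodes
Sum: 82

82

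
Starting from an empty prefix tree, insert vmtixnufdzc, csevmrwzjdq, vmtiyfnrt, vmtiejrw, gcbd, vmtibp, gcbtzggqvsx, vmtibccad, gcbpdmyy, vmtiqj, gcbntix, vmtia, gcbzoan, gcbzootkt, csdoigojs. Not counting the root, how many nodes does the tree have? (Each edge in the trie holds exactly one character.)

76

Insert word by word; a character creates a node only if that edge doesn't already exist:
  "vmtixnufdzc" → 11 new (v, m, t, i, x, n, u, f, d, z, c)
  "csevmrwzjdq" → 11 new (c, s, e, v, m, r, w, z, j, d, q)
  "vmtiyfnrt" → prefix "vmti" already present; 5 new (y, f, n, r, t)
  "vmtiejrw" → prefix "vmti" already present; 4 new (e, j, r, w)
  "gcbd" → 4 new (g, c, b, d)
  "vmtibp" → prefix "vmti" already present; 2 new (b, p)
  "gcbtzggqvsx" → prefix "gcb" already present; 8 new (t, z, g, g, q, v, s, x)
  "vmtibccad" → prefix "vmtib" already present; 4 new (c, c, a, d)
  "gcbpdmyy" → prefix "gcb" already present; 5 new (p, d, m, y, y)
  "vmtiqj" → prefix "vmti" already present; 2 new (q, j)
  "gcbntix" → prefix "gcb" already present; 4 new (n, t, i, x)
  "vmtia" → prefix "vmti" already present; 1 new (a)
  "gcbzoan" → prefix "gcb" already present; 4 new (z, o, a, n)
  "gcbzootkt" → prefix "gcbzo" already present; 4 new (o, t, k, t)
  "csdoigojs" → prefix "cs" already present; 7 new (d, o, i, g, o, j, s)
Total nodes = 11 + 11 + 5 + 4 + 4 + 2 + 8 + 4 + 5 + 2 + 4 + 1 + 4 + 4 + 7 = 76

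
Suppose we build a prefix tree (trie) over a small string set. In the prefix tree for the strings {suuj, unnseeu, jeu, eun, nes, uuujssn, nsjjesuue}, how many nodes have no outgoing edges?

7

Leaves are exactly the stored words that no other stored word extends.
Those words: "eun", "jeu", "nes", "nsjjesuue", "suuj", "unnseeu", "uuujssn"
Leaf count: 7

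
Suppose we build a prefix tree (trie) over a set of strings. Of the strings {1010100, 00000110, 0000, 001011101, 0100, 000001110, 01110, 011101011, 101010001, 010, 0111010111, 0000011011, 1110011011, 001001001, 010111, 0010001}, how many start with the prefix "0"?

Filter for entries beginning with "0":
Matches: "0000", "00000110", "0000011011", "000001110", "0010001", "001001001", "001011101", "010", "0100", "010111", "01110", "011101011", "0111010111"
Count: 13

13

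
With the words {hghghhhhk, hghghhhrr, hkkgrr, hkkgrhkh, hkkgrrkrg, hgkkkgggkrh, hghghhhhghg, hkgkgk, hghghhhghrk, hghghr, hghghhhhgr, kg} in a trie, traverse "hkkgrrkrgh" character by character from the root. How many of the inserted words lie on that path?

2

Walk "hkkgrrkrgh" from the root; an end-of-word marker is hit whenever a stored word is a prefix of "hkkgrrkrgh".
Prefixes of the query that are stored words: "hkkgrr", "hkkgrrkrg"
Count: 2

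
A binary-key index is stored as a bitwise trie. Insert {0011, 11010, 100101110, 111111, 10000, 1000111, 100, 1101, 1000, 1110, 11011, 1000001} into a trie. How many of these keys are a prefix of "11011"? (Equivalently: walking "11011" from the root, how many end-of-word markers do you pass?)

Check each prefix of "11011" against the stored set — each match is an end-marker on the path.
Prefixes of the query that are stored words: "1101", "11011"
Count: 2

2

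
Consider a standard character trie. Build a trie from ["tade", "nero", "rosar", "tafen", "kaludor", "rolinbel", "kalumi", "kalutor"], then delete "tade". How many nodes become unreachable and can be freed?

2

A node on "tade"'s path can go only if nothing else ends at it or branches off below it.
The suffix "de" (2 nodes) is used only by "tade"; the node for "ta" still has the child "f", so pruning stops there.
Nodes removed: 2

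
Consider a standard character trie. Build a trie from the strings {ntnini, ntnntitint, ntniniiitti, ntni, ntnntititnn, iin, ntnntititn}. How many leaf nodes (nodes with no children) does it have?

4

A leaf is a node with no children — equivalently, the end of a word that is not a proper prefix of any other stored word.
Those words: "iin", "ntniniiitti", "ntnntitint", "ntnntititnn"
Leaf count: 4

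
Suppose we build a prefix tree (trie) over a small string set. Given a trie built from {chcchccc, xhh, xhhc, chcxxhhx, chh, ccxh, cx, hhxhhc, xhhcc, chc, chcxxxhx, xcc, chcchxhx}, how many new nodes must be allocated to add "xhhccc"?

Walking "xhhccc" from the root, the first 5 characters ("xhhcc") follow existing edges; "c" is the first miss.
New nodes needed: |"xhhccc"| − 5 = 6 − 5 = 1.

1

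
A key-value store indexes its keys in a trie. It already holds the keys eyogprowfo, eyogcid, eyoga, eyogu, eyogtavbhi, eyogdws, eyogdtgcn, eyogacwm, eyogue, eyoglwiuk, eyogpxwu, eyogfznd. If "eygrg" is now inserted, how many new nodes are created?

3

The longest prefix of "eygrg" already in the trie is "ey" (length 2).
Each of the 3 remaining characters creates one node.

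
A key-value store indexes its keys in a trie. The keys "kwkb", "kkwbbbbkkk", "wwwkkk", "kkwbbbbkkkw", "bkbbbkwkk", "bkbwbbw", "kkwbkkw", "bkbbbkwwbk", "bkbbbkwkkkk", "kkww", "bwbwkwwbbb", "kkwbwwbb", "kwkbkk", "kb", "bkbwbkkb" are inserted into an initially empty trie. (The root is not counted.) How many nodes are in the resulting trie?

Count nodes per top-level branch (shared prefixes stored once):
  'b'-branch (bkbbbkwkk, bkbbbkwkkkk, bkbbbkwwbk, bkbwbbw, bkbwbkkb, bwbwkwwbbb): 30 nodes
  'k'-branch (kb, kkwbbbbkkk, kkwbbbbkkkw, kkwbkkw, kkwbwwbb, kkww, kwkb, kwkbkk): 25 nodes
  'w'-branch (wwwkkk): 6 nodes
Sum: 61

61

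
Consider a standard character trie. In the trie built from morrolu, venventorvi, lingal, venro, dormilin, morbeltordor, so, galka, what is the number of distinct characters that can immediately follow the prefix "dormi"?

1

The children of the "dormi" node are the distinct next characters among strings starting with "dormi".
Distinct next characters after "dormi": l.
That node has 1 child edge.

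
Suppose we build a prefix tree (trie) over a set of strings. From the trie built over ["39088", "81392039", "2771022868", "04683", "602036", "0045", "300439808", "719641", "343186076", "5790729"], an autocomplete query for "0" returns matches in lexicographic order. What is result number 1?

DFS of the "0" subtree visits, in order: "0045", "04683"
The 1st is 0045.

0045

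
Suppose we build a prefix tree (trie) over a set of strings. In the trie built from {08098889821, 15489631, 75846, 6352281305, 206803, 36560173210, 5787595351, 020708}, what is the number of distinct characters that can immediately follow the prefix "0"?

2

The children of the "0" node are the distinct next characters among strings starting with "0".
Distinct next characters after "0": 2, 8.
That node has 2 child edges.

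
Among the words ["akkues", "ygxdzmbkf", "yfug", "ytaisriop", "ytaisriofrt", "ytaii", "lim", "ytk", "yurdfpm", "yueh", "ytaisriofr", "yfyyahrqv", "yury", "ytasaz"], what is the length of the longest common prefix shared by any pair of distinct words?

Look for the deepest trie node that still has at least two words in its subtree.
e.g. "ytaisriofr" and "ytaisriofrt" share the prefix "ytaisriofr" of length 10; no pair shares a longer one.
Longest shared-prefix length: 10

10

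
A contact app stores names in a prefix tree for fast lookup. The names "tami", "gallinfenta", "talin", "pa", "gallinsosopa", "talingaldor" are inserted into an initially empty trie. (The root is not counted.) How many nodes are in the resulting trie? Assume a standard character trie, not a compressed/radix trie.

Trace insertions, counting only characters that open a new branch:
  "tami" → 4 new (t, a, m, i)
  "gallinfenta" → 11 new (g, a, l, l, i, n, f, e, n, t, a)
  "talin" → prefix "ta" already present; 3 new (l, i, n)
  "pa" → 2 new (p, a)
  "gallinsosopa" → prefix "gallin" already present; 6 new (s, o, s, o, p, a)
  "talingaldor" → prefix "talin" already present; 6 new (g, a, l, d, o, r)
Total nodes = 4 + 11 + 3 + 2 + 6 + 6 = 32

32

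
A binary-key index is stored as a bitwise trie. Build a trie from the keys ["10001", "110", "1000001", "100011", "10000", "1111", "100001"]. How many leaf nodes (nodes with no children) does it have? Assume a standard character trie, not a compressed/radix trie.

A leaf is a node with no children — equivalently, the end of a word that is not a proper prefix of any other stored word.
Those words: "1000001", "100001", "100011", "110", "1111"
Leaf count: 5

5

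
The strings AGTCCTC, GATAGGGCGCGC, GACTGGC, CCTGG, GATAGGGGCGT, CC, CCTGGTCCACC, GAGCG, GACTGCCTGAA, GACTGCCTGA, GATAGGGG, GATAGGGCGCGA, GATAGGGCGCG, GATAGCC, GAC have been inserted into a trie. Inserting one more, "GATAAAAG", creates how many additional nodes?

Walking "GATAAAAG" from the root, the first 4 characters ("GATA") follow existing edges; "A" is the first miss.
Each of the 4 remaining characters creates one node.

4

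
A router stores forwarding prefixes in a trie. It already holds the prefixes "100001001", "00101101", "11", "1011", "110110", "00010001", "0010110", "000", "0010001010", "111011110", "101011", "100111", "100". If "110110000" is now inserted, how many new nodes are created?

The longest prefix of "110110000" already in the trie is "110110" (length 6).
Each of the 3 remaining characters creates one node.

3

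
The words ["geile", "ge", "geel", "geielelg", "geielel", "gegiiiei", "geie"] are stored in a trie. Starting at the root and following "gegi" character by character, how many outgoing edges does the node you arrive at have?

1

Follow the path "gegi" to its node, then look at its outgoing edges.
Distinct next characters after "gegi": i.
That node has 1 child edge.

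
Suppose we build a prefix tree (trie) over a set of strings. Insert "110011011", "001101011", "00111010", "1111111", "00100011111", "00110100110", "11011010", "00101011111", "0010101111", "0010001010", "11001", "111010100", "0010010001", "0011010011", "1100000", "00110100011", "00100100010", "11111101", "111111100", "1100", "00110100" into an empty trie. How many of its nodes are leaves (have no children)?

A leaf is a node with no children — equivalently, the end of a word that is not a proper prefix of any other stored word.
Those words: "0010001010", "00100011111", "00100100010", "00101011111", "00110100011", "00110100110", "001101011", "00111010", "1100000", "110011011", "11011010", "111010100", "11111101", "111111100"
Leaf count: 14

14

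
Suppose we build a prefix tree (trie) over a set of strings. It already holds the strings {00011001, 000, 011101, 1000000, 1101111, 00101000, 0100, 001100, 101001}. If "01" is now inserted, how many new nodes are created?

"01" is already a full path in the trie; only an end-marker is added.
No new nodes are needed: 0.

0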